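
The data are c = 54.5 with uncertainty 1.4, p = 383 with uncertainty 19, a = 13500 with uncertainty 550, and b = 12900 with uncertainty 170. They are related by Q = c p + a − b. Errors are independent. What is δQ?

1300

Let w = c·p = 20900. δw/w = √((1·δc/c)² + (1·δp/p)²) = √(0.000660 + 0.00246) = 0.0559, so δw = 1170.
Q = w + a − b: δQ = √(δw² + δa² + δb²) = √(1.36e+06 + 3.02e+05 + 28900) = 1300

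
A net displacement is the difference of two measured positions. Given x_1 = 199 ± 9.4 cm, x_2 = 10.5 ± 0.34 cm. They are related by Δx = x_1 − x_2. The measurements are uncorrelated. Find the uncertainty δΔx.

Sums and differences: (δΔx)² = Σ (cᵢ δxᵢ)².
  (δx_1)² = 88.4;  (δx_2)² = 0.116
δΔx = √(88.5) = 9.41 cm

9.41 cm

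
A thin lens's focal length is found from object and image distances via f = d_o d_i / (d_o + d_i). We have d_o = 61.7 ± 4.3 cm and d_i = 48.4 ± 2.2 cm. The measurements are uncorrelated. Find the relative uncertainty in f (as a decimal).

∂f/∂d_o = (d_i/(d_o+d_i))² = 0.193;  ∂f/∂d_i = (d_o/(d_o+d_i))² = 0.314
δf = √((∂f/∂d_o · δd_o)² + (∂f/∂d_i · δd_i)²) = √(0.691 + 0.477) = 1.08 cm
f = 27.1 cm, so δf/f = 1.08/27.1 = 0.0398.

0.0398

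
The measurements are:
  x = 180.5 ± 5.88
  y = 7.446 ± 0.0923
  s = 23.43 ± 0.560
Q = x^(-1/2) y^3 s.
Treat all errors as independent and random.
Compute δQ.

Relative error in a monomial: (δQ/Q)² = Σ (nᵢ · δxᵢ/xᵢ)².
  (−½·δx/x)² = (-0.5×0.0326)² = 0.000265;  (3·δy/y)² = (3×0.0124)² = 0.00138;  (1·δs/s)² = (1×0.0239)² = 0.000571
δQ/Q = √(0.00222) = 0.0471
Q = 720.0, so δQ = 0.0471 × 720.0 = 33.9.

33.9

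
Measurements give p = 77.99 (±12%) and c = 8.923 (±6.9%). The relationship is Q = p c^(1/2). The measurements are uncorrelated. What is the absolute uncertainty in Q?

Products/powers → add relative errors in quadrature, weighted by exponent:
  (1·δp/p)² = (1×0.120)² = 0.0144;  (½·δc/c)² = (0.5×0.0690)² = 0.00119
δQ/Q = √(0.0156) = 0.125
Q = 233.0, so δQ = 0.125 × 233.0 = 29.1.

29.1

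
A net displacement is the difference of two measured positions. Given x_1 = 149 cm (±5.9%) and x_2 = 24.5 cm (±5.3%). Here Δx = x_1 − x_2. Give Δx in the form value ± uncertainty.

Δx is a linear combination, so absolute uncertainties add in quadrature:
  (δx_1)² = 77.3;  (δx_2)² = 1.69
δΔx = √(79.0) = 8.89 cm
Δx = 124 cm.

124 ± 8.89 cm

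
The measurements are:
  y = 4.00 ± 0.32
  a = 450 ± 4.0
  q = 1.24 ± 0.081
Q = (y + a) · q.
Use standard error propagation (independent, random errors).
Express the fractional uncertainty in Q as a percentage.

Let u = y + a = 454. δu = √(δy² + δa²) = √(0.102 + 16.0) = 4.01, so δu/u = 0.00884.
Q is then a monomial in u, q:
δQ/Q = √((δu/u)² + (1·δq/q)²) = √(7.81e-05 + 0.00427) = 0.0659

6.59%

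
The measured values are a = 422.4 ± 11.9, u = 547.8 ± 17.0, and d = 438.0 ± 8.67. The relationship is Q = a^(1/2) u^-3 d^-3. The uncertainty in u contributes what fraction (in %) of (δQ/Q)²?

(δQ/Q)² = (½·δa/a)² + (-3·δu/u)² + (-3·δd/d)²
  a term: (0.5×0.0282)² = 0.000198
  u term: (-3×0.0310)² = 0.00867
  d term: (-3×0.0198)² = 0.00353
Total = 0.0124. Share from u = 0.00867/0.0124 = 0.699.

69.9%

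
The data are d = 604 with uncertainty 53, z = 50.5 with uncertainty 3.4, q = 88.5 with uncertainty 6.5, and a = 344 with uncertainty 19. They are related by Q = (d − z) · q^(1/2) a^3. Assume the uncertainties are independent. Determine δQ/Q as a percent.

Let u = d − z = 554. δu = √(δd² + δz²) = √(2810 + 11.6) = 53.1, so δu/u = 0.0960.
Q is then a monomial in u, q, a:
δQ/Q = √((δu/u)² + (½·δq/q)² + (3·δa/a)²) = √(0.00921 + 0.00135 + 0.0275) = 0.195

19.5%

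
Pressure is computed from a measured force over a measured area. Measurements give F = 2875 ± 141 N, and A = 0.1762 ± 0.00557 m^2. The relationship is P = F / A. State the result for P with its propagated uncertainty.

16320 ± 952 Pa

Since P is a product/quotient, work with relative uncertainties:
  (1·δF/F)² = (1×0.0490)² = 0.00241;  (-1·δA/A)² = (-1×0.0316)² = 0.000999
δP/P = √(0.00340) = 0.0583
P = 16320 Pa, so δP = 0.0583 × 16320 = 952 Pa.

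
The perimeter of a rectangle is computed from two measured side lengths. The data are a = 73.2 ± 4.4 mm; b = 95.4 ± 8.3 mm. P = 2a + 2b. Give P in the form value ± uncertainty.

Sums and differences: (δP)² = Σ (cᵢ δxᵢ)².
  (2·δa)² = 77.4;  (2·δb)² = 276
δP = √(353) = 18.8 mm
P = 337 mm.

337 ± 18.8 mm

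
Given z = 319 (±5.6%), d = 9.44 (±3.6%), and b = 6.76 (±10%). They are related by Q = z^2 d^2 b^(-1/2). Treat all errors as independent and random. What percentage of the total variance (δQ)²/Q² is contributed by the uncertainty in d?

(δQ/Q)² = (2·δz/z)² + (2·δd/d)² + (−½·δb/b)²
  z term: (2×0.0560)² = 0.0125
  d term: (2×0.0360)² = 0.00518
  b term: (-0.5×0.100)² = 0.00250
Total = 0.0202. Share from d = 0.00518/0.0202 = 0.256.

25.6%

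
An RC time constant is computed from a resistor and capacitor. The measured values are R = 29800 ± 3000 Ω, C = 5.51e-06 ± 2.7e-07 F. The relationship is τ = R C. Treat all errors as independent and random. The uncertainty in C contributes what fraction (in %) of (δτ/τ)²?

(δτ/τ)² = (1·δR/R)² + (1·δC/C)²
  R term: (1×0.101)² = 0.0101
  C term: (1×0.0490)² = 0.00240
Total = 0.0125. Share from C = 0.00240/0.0125 = 0.192.

19.2%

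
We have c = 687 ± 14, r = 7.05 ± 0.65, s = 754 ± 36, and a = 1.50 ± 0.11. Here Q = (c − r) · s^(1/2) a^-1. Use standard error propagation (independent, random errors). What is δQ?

994

Let u = c − r = 680. δu = √(δc² + δr²) = √(196 + 0.423) = 14.0, so δu/u = 0.0206.
Q is then a monomial in u, s, a:
δQ/Q = √((δu/u)² + (½·δs/s)² + (-1·δa/a)²) = √(0.000425 + 0.000570 + 0.00538) = 0.0798
Q = 12400, so δQ = 0.0798 × 12400 = 994.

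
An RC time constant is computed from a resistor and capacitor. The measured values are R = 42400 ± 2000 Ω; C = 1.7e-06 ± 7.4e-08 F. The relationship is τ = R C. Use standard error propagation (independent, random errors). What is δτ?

0.00463 s

Since τ is a product/quotient, work with relative uncertainties:
  (1·δR/R)² = (1×0.0472)² = 0.00222;  (1·δC/C)² = (1×0.0435)² = 0.00189
δτ/τ = √(0.00412) = 0.0642
τ = 0.0721 s, so δτ = 0.0642 × 0.0721 = 0.00463 s.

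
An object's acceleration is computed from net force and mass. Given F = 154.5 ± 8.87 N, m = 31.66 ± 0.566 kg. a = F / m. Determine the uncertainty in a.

a is a product of powers, so relative uncertainties combine in quadrature:
  (1·δF/F)² = (1×0.0574)² = 0.00330;  (-1·δm/m)² = (-1×0.0179)² = 0.000320
δa/a = √(0.00362) = 0.0601
a = 4.880 m/s^2, so δa = 0.0601 × 4.880 = 0.293 m/s^2.

0.293 m/s^2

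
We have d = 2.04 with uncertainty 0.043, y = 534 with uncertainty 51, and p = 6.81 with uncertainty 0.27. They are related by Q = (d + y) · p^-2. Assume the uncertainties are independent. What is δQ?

Let u = d + y = 536. δu = √(δd² + δy²) = √(0.00185 + 2600) = 51.0, so δu/u = 0.0951.
Q is then a monomial in u, p:
δQ/Q = √((δu/u)² + (-2·δp/p)²) = √(0.00905 + 0.00629) = 0.124
Q = 11.6, so δQ = 0.124 × 11.6 = 1.43.

1.43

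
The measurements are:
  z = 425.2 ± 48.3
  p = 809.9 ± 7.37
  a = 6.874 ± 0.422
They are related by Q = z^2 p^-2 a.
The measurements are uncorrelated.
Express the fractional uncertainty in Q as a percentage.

23.6%

For a monomial Q ∝ z^2, p^-2, a, fractional errors add in quadrature:
  (2·δz/z)² = (2×0.114)² = 0.0516;  (-2·δp/p)² = (-2×0.00910)² = 0.000331;  (1·δa/a)² = (1×0.0614)² = 0.00377
δQ/Q = √(0.0557) = 0.236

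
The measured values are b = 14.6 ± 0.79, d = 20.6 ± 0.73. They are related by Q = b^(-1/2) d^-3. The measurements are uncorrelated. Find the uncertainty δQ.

3.28e-06

For a monomial Q ∝ b^(-1/2), d^-3, fractional errors add in quadrature:
  (−½·δb/b)² = (-0.5×0.0541)² = 0.000732;  (-3·δd/d)² = (-3×0.0354)² = 0.0113
δQ/Q = √(0.0120) = 0.110
Q = 2.99e-05, so δQ = 0.110 × 2.99e-05 = 3.28e-06.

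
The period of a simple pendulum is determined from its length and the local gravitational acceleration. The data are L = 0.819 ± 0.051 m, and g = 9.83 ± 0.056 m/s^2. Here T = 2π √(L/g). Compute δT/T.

0.0313

T is a product of powers, so relative uncertainties combine in quadrature:
  (½·δL/L)² = (0.5×0.0623)² = 0.000969;  (−½·δg/g)² = (-0.5×0.00570)² = 8.11e-06
δT/T = √(0.000978) = 0.0313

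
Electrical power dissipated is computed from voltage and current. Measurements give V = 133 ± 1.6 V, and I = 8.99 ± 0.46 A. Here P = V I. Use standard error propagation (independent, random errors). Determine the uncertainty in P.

62.8 W

P is a product of powers, so relative uncertainties combine in quadrature:
  (1·δV/V)² = (1×0.0120)² = 0.000145;  (1·δI/I)² = (1×0.0512)² = 0.00262
δP/P = √(0.00276) = 0.0526
P = 1200 W, so δP = 0.0526 × 1200 = 62.8 W.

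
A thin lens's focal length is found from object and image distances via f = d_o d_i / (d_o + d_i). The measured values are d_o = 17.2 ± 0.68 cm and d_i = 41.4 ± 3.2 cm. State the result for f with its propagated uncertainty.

∂f/∂d_o = (d_i/(d_o+d_i))² = 0.499;  ∂f/∂d_i = (d_o/(d_o+d_i))² = 0.0862
δf = √((∂f/∂d_o · δd_o)² + (∂f/∂d_i · δd_i)²) = √(0.115 + 0.0760) = 0.437 cm
f = 12.2 cm.

12.2 ± 0.437 cm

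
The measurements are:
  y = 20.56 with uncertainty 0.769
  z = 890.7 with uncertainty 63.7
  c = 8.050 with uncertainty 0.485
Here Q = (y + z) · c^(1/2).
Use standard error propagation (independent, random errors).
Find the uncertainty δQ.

197

Let u = y + z = 911.3. δu = √(δy² + δz²) = √(0.591 + 4060) = 63.7, so δu/u = 0.0699.
Q is then a monomial in u, c:
δQ/Q = √((δu/u)² + (½·δc/c)²) = √(0.00489 + 0.000907) = 0.0761
Q = 2585, so δQ = 0.0761 × 2585 = 197.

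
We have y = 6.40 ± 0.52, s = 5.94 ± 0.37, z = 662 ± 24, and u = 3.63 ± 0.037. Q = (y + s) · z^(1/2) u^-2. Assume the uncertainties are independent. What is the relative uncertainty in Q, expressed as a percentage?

Let w = y + s = 12.3. δw = √(δy² + δs²) = √(0.270 + 0.137) = 0.638, so δw/w = 0.0517.
Q is then a monomial in w, z, u:
δQ/Q = √((δw/w)² + (½·δz/z)² + (-2·δu/u)²) = √(0.00267 + 0.000329 + 0.000416) = 0.0585

5.85%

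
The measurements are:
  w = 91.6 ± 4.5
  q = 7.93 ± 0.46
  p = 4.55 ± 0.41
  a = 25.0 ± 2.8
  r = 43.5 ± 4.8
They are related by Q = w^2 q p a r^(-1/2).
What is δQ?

2.2e+05

For a monomial Q ∝ w^2, q, p, a, r^(-1/2), fractional errors add in quadrature:
  (2·δw/w)² = (2×0.0491)² = 0.00965;  (1·δq/q)² = (1×0.0580)² = 0.00336;  (1·δp/p)² = (1×0.0901)² = 0.00812;  (1·δa/a)² = (1×0.112)² = 0.0125;  (−½·δr/r)² = (-0.5×0.110)² = 0.00304
δQ/Q = √(0.0367) = 0.192
Q = 1.15e+06, so δQ = 0.192 × 1.15e+06 = 2.2e+05.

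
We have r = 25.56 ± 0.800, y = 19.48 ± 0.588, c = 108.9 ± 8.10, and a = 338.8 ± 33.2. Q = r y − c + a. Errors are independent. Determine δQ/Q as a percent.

Let p = r·y = 497.9. δp/p = √((1·δr/r)² + (1·δy/y)²) = √(0.000980 + 0.000911) = 0.0435, so δp = 21.7.
Q = p − c + a: δQ = √(δp² + δc² + δa²) = √(469 + 65.6 + 1100) = 40.5
Q = 727.8, so δQ/Q = 40.5/727.8 = 0.0556.

5.56%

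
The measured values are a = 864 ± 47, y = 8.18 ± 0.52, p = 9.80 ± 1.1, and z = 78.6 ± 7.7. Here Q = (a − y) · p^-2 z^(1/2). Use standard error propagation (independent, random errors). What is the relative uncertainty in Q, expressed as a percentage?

Let u = a − y = 856. δu = √(δa² + δy²) = √(2210 + 0.270) = 47.0, so δu/u = 0.0549.
Q is then a monomial in u, p, z:
δQ/Q = √((δu/u)² + (-2·δp/p)² + (½·δz/z)²) = √(0.00302 + 0.0504 + 0.00240) = 0.236

23.6%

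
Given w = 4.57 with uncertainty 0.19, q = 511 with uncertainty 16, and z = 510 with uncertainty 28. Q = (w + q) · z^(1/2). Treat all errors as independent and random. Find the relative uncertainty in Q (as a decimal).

Let u = w + q = 516. δu = √(δw² + δq²) = √(0.0361 + 256) = 16.0, so δu/u = 0.0310.
Q is then a monomial in u, z:
δQ/Q = √((δu/u)² + (½·δz/z)²) = √(0.000963 + 0.000754) = 0.0414

0.0414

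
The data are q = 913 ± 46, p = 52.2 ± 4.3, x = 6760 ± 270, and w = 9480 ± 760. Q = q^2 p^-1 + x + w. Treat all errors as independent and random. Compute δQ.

Let h = q^2·p^-1 = 16000. δh/h = √((2·δq/q)² + (-1·δp/p)²) = √(0.0102 + 0.00679) = 0.130, so δh = 2080.
Q = h + x + w: δQ = √(δh² + δx² + δw²) = √(4.32e+06 + 72900 + 5.78e+05) = 2230

2230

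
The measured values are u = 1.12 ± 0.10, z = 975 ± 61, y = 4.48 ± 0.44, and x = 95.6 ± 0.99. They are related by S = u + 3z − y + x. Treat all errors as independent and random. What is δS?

183

S is a linear combination, so absolute uncertainties add in quadrature:
  (δu)² = 0.0100;  (3·δz)² = 33500;  (δy)² = 0.194;  (δx)² = 0.980
δS = √(33500) = 183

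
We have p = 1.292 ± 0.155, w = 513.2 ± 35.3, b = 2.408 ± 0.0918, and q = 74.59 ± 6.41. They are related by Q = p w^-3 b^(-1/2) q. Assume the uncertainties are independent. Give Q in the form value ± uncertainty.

Q is a product of powers, so relative uncertainties combine in quadrature:
  (1·δp/p)² = (1×0.120)² = 0.0144;  (-3·δw/w)² = (-3×0.0688)² = 0.0426;  (−½·δb/b)² = (-0.5×0.0381)² = 0.000363;  (1·δq/q)² = (1×0.0859)² = 0.00739
δQ/Q = √(0.0647) = 0.254
Q = 4.595e-07, so δQ = 0.254 × 4.595e-07 = 1.17e-07.

(4.595 ± 1.17) × 10^-7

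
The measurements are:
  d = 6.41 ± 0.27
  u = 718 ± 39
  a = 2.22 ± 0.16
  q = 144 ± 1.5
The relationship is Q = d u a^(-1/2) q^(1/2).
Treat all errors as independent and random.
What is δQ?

2880

For a monomial Q ∝ d, u, a^(-1/2), q^(1/2), fractional errors add in quadrature:
  (1·δd/d)² = (1×0.0421)² = 0.00177;  (1·δu/u)² = (1×0.0543)² = 0.00295;  (−½·δa/a)² = (-0.5×0.0721)² = 0.00130;  (½·δq/q)² = (0.5×0.0104)² = 2.71e-05
δQ/Q = √(0.00605) = 0.0778
Q = 37100, so δQ = 0.0778 × 37100 = 2880.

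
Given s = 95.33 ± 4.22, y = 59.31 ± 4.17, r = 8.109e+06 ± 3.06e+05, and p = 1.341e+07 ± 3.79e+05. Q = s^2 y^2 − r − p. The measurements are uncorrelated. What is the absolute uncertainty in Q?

5.33e+06

Let w = s^2·y^2 = 3.197e+07. δw/w = √((2·δs/s)² + (2·δy/y)²) = √(0.00784 + 0.0198) = 0.166, so δw = 5.31e+06.
Q = w − r − p: δQ = √(δw² + δr² + δp²) = √(2.82e+13 + 9.36e+10 + 1.44e+11) = 5.33e+06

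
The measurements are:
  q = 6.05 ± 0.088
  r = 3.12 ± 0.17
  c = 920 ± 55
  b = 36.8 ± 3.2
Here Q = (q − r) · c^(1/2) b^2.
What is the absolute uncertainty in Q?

Let u = q − r = 2.93. δu = √(δq² + δr²) = √(0.00774 + 0.0289) = 0.191, so δu/u = 0.0653.
Q is then a monomial in u, c, b:
δQ/Q = √((δu/u)² + (½·δc/c)² + (2·δb/b)²) = √(0.00427 + 0.000893 + 0.0302) = 0.188
Q = 1.2e+05, so δQ = 0.188 × 1.2e+05 = 22600.

22600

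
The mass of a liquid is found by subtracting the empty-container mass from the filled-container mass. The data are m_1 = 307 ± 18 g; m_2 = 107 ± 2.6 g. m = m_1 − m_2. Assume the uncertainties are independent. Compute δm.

For a sum/difference, combine absolute errors in quadrature:
  (δm_1)² = 324;  (δm_2)² = 6.76
δm = √(331) = 18.2 g

18.2 g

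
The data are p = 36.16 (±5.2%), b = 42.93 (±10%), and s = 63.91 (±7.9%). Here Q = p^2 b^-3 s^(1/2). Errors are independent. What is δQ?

Products/powers → add relative errors in quadrature, weighted by exponent:
  (2·δp/p)² = (2×0.0520)² = 0.0108;  (-3·δb/b)² = (-3×0.100)² = 0.0900;  (½·δs/s)² = (0.5×0.0790)² = 0.00156
δQ/Q = √(0.102) = 0.320
Q = 0.1321, so δQ = 0.320 × 0.1321 = 0.0423.

0.0423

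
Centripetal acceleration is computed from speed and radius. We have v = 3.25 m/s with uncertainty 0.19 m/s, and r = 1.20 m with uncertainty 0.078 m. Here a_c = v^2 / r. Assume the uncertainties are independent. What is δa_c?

1.18 m/s^2

Products/powers → add relative errors in quadrature, weighted by exponent:
  (2·δv/v)² = (2×0.0585)² = 0.0137;  (-1·δr/r)² = (-1×0.0650)² = 0.00423
δa_c/a_c = √(0.0179) = 0.134
a_c = 8.80 m/s^2, so δa_c = 0.134 × 8.80 = 1.18 m/s^2.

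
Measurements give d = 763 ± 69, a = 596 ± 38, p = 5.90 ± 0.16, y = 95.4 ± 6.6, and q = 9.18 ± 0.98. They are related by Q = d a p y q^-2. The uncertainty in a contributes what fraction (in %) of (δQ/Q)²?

(δQ/Q)² = (1·δd/d)² + (1·δa/a)² + (1·δp/p)² + (1·δy/y)² + (-2·δq/q)²
  d term: (1×0.0904)² = 0.00818
  a term: (1×0.0638)² = 0.00407
  p term: (1×0.0271)² = 0.000735
  y term: (1×0.0692)² = 0.00479
  q term: (-2×0.107)² = 0.0456
Total = 0.0634. Share from a = 0.00407/0.0634 = 0.0642.

6.42%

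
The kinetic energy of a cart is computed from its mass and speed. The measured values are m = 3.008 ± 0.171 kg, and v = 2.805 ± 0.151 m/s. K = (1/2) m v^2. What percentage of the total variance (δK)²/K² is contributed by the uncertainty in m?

(δK/K)² = (1·δm/m)² + (2·δv/v)²
  m term: (1×0.0568)² = 0.00323
  v term: (2×0.0538)² = 0.0116
Total = 0.0148. Share from m = 0.00323/0.0148 = 0.218.

21.8%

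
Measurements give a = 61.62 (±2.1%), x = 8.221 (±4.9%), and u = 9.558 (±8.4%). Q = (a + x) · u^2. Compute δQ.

1080

Let w = a + x = 69.84. δw = √(δa² + δx²) = √(1.67 + 0.162) = 1.36, so δw/w = 0.0194.
Q is then a monomial in w, u:
δQ/Q = √((δw/w)² + (2·δu/u)²) = √(0.000377 + 0.0282) = 0.169
Q = 6380, so δQ = 0.169 × 6380 = 1080.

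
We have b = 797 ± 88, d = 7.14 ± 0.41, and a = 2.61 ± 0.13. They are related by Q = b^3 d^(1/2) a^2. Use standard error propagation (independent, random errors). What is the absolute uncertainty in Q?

3.2e+09

For a monomial Q ∝ b^3, d^(1/2), a^2, fractional errors add in quadrature:
  (3·δb/b)² = (3×0.110)² = 0.110;  (½·δd/d)² = (0.5×0.0574)² = 0.000824;  (2·δa/a)² = (2×0.0498)² = 0.00992
δQ/Q = √(0.120) = 0.347
Q = 9.22e+09, so δQ = 0.347 × 9.22e+09 = 3.2e+09.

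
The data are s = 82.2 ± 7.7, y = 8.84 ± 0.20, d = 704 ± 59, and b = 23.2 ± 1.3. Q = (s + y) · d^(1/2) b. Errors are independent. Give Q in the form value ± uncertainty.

56000 ± 6150

Let u = s + y = 91.0. δu = √(δs² + δy²) = √(59.3 + 0.0400) = 7.70, so δu/u = 0.0846.
Q is then a monomial in u, d, b:
δQ/Q = √((δu/u)² + (½·δd/d)² + (1·δb/b)²) = √(0.00716 + 0.00176 + 0.00314) = 0.110
Q = 56000, so δQ = 0.110 × 56000 = 6150.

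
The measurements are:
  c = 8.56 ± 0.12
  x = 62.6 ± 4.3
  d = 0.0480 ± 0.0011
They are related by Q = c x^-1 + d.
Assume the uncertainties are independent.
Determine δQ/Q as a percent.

5.22%

Let p = c·x^-1 = 0.137. δp/p = √((1·δc/c)² + (-1·δx/x)²) = √(0.000197 + 0.00472) = 0.0701, so δp = 0.00959.
Q = p + d: δQ = √(δp² + δd²) = √(9.19e-05 + 1.21e-06) = 0.00965
Q = 0.185, so δQ/Q = 0.00965/0.185 = 0.0522.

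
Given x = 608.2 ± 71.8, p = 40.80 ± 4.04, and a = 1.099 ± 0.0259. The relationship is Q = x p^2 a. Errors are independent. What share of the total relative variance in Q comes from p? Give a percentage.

73.0%

(δQ/Q)² = (1·δx/x)² + (2·δp/p)² + (1·δa/a)²
  x term: (1×0.118)² = 0.0139
  p term: (2×0.0990)² = 0.0392
  a term: (1×0.0236)² = 0.000555
Total = 0.0537. Share from p = 0.0392/0.0537 = 0.730.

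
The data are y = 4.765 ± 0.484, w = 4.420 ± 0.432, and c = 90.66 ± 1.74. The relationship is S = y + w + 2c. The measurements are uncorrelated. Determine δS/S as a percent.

1.86%

Each term contributes (cᵢ δxᵢ)² to (δS)²:
  (δy)² = 0.234;  (δw)² = 0.187;  (2·δc)² = 12.1
δS = √(12.5) = 3.54
S = 190.5, so δS/S = 3.54/190.5 = 0.0186.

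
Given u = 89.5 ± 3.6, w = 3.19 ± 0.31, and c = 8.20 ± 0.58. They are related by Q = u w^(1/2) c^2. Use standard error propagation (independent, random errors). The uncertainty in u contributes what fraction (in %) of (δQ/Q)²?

(δQ/Q)² = (1·δu/u)² + (½·δw/w)² + (2·δc/c)²
  u term: (1×0.0402)² = 0.00162
  w term: (0.5×0.0972)² = 0.00236
  c term: (2×0.0707)² = 0.0200
Total = 0.0240. Share from u = 0.00162/0.0240 = 0.0674.

6.74%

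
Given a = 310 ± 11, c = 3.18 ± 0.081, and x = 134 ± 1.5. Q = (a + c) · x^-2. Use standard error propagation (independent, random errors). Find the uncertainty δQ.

0.000726

Let u = a + c = 313. δu = √(δa² + δc²) = √(121 + 0.00656) = 11.0, so δu/u = 0.0351.
Q is then a monomial in u, x:
δQ/Q = √((δu/u)² + (-2·δx/x)²) = √(0.00123 + 0.000501) = 0.0417
Q = 0.0174, so δQ = 0.0417 × 0.0174 = 0.000726.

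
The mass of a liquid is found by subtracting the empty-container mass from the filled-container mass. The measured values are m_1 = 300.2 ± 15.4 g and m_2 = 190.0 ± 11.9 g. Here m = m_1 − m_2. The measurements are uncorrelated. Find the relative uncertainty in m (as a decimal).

Sums and differences: (δm)² = Σ (cᵢ δxᵢ)².
  (δm_1)² = 237;  (δm_2)² = 142
δm = √(379) = 19.5 g
m = 110.2 g, so δm/m = 19.5/110.2 = 0.177.

0.177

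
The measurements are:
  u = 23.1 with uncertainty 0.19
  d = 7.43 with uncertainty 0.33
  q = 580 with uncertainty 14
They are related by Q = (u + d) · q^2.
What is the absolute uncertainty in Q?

5.12e+05

Let w = u + d = 30.5. δw = √(δu² + δd²) = √(0.0361 + 0.109) = 0.381, so δw/w = 0.0125.
Q is then a monomial in w, q:
δQ/Q = √((δw/w)² + (2·δq/q)²) = √(0.000156 + 0.00233) = 0.0499
Q = 1.03e+07, so δQ = 0.0499 × 1.03e+07 = 5.12e+05.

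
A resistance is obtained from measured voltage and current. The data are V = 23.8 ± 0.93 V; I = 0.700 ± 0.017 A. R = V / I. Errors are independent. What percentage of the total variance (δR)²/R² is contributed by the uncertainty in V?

(δR/R)² = (1·δV/V)² + (-1·δI/I)²
  V term: (1×0.0391)² = 0.00153
  I term: (-1×0.0243)² = 0.000590
Total = 0.00212. Share from V = 0.00153/0.00212 = 0.721.

72.1%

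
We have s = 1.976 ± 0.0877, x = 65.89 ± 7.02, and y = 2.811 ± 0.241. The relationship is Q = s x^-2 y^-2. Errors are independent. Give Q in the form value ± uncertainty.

Q is a product of powers, so relative uncertainties combine in quadrature:
  (1·δs/s)² = (1×0.0444)² = 0.00197;  (-2·δx/x)² = (-2×0.107)² = 0.0454;  (-2·δy/y)² = (-2×0.0857)² = 0.0294
δQ/Q = √(0.0768) = 0.277
Q = 5.76e-05, so δQ = 0.277 × 5.76e-05 = 1.6e-05.

(5.760 ± 1.60) × 10^-5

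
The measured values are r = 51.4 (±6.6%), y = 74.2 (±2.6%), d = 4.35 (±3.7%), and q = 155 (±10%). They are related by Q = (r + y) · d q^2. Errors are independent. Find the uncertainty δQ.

Let u = r + y = 126. δu = √(δr² + δy²) = √(11.5 + 3.72) = 3.90, so δu/u = 0.0311.
Q is then a monomial in u, d, q:
δQ/Q = √((δu/u)² + (1·δd/d)² + (2·δq/q)²) = √(0.000965 + 0.00137 + 0.0400) = 0.206
Q = 1.31e+07, so δQ = 0.206 × 1.31e+07 = 2.7e+06.

2.7e+06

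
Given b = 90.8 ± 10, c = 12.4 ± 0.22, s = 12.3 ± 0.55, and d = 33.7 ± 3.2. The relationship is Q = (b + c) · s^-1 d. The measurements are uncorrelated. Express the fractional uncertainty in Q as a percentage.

14.3%

Let u = b + c = 103. δu = √(δb² + δc²) = √(100 + 0.0484) = 10.0, so δu/u = 0.0969.
Q is then a monomial in u, s, d:
δQ/Q = √((δu/u)² + (-1·δs/s)² + (1·δd/d)²) = √(0.00939 + 0.00200 + 0.00902) = 0.143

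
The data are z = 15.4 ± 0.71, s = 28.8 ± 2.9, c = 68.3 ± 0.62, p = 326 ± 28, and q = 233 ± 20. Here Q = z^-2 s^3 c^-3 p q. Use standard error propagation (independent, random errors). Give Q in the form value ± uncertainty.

Since Q is a product/quotient, work with relative uncertainties:
  (-2·δz/z)² = (-2×0.0461)² = 0.00850;  (3·δs/s)² = (3×0.101)² = 0.0913;  (-3·δc/c)² = (-3×0.00908)² = 0.000742;  (1·δp/p)² = (1×0.0859)² = 0.00738;  (1·δq/q)² = (1×0.0858)² = 0.00737
δQ/Q = √(0.115) = 0.339
Q = 24.0, so δQ = 0.339 × 24.0 = 8.15.

24.0 ± 8.15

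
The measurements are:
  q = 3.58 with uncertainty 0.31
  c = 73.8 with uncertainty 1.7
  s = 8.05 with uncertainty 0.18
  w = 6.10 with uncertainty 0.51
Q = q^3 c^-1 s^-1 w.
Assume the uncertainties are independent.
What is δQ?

0.129

Each factor contributes (exponent × relative error)² to (δQ/Q)²:
  (3·δq/q)² = (3×0.0866)² = 0.0675;  (-1·δc/c)² = (-1×0.0230)² = 0.000531;  (-1·δs/s)² = (-1×0.0224)² = 0.000500;  (1·δw/w)² = (1×0.0836)² = 0.00699
δQ/Q = √(0.0755) = 0.275
Q = 0.471, so δQ = 0.275 × 0.471 = 0.129.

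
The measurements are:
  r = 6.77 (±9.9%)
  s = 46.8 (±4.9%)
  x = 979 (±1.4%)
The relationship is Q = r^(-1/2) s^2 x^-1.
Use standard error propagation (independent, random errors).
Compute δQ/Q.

Each factor contributes (exponent × relative error)² to (δQ/Q)²:
  (−½·δr/r)² = (-0.5×0.0990)² = 0.00245;  (2·δs/s)² = (2×0.0490)² = 0.00960;  (-1·δx/x)² = (-1×0.0140)² = 0.000196
δQ/Q = √(0.0123) = 0.111

0.111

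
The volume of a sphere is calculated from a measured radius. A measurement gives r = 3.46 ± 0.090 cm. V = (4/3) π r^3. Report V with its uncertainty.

174 ± 13.5 cm^3

V ∝ r^3, so δV/V = |3| · δr/r = 3 × 0.0260 = 0.0780.
V = 174 cm^3, so δV = 0.0780 × 174 = 13.5 cm^3.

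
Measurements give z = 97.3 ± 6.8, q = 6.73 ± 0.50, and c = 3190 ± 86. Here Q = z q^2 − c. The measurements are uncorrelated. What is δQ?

729

Let p = z·q^2 = 4410. δp/p = √((1·δz/z)² + (2·δq/q)²) = √(0.00488 + 0.0221) = 0.164, so δp = 724.
Q = p − c: δQ = √(δp² + δc²) = √(5.24e+05 + 7400) = 729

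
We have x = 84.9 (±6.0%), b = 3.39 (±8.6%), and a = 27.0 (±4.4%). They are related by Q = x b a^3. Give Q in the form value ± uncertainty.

Since Q is a product/quotient, work with relative uncertainties:
  (1·δx/x)² = (1×0.0600)² = 0.00360;  (1·δb/b)² = (1×0.0860)² = 0.00740;  (3·δa/a)² = (3×0.0440)² = 0.0174
δQ/Q = √(0.0284) = 0.169
Q = 5.66e+06, so δQ = 0.169 × 5.66e+06 = 9.55e+05.

(5.66 ± 0.955) × 10^6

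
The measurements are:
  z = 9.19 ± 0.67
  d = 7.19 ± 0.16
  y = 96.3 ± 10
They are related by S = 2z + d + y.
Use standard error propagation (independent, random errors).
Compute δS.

Each term contributes (cᵢ δxᵢ)² to (δS)²:
  (2·δz)² = 1.80;  (δd)² = 0.0256;  (δy)² = 100
δS = √(102) = 10.1

10.1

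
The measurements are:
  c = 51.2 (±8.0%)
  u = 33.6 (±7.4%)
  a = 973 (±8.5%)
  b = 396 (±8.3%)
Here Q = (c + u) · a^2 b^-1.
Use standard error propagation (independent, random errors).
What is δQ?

Let w = c + u = 84.8. δw = √(δc² + δu²) = √(16.8 + 6.18) = 4.79, so δw/w = 0.0565.
Q is then a monomial in w, a, b:
δQ/Q = √((δw/w)² + (2·δa/a)² + (-1·δb/b)²) = √(0.00319 + 0.0289 + 0.00689) = 0.197
Q = 2.03e+05, so δQ = 0.197 × 2.03e+05 = 40000.

40000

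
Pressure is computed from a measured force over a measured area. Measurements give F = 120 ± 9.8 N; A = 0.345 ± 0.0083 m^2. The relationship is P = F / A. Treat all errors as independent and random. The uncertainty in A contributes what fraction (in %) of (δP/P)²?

7.99%

(δP/P)² = (1·δF/F)² + (-1·δA/A)²
  F term: (1×0.0817)² = 0.00667
  A term: (-1×0.0241)² = 0.000579
Total = 0.00725. Share from A = 0.000579/0.00725 = 0.0799.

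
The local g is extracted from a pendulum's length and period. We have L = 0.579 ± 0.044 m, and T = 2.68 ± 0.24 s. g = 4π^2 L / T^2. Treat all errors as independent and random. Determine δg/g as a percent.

Relative error in a monomial: (δg/g)² = Σ (nᵢ · δxᵢ/xᵢ)².
  (1·δL/L)² = (1×0.0760)² = 0.00577;  (-2·δT/T)² = (-2×0.0896)² = 0.0321
δg/g = √(0.0379) = 0.195

19.5%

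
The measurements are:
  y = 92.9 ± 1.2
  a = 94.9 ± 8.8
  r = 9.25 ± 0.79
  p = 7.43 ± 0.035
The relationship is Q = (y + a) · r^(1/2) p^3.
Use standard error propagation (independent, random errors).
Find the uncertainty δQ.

15300

Let u = y + a = 188. δu = √(δy² + δa²) = √(1.44 + 77.4) = 8.88, so δu/u = 0.0473.
Q is then a monomial in u, r, p:
δQ/Q = √((δu/u)² + (½·δr/r)² + (3·δp/p)²) = √(0.00224 + 0.00182 + 0.000200) = 0.0653
Q = 2.34e+05, so δQ = 0.0653 × 2.34e+05 = 15300.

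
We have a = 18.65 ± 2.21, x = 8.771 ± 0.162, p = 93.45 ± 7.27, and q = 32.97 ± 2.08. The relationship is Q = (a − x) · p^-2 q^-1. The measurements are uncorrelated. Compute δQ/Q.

0.280

Let u = a − x = 9.879. δu = √(δa² + δx²) = √(4.88 + 0.0262) = 2.22, so δu/u = 0.224.
Q is then a monomial in u, p, q:
δQ/Q = √((δu/u)² + (-2·δp/p)² + (-1·δq/q)²) = √(0.0503 + 0.0242 + 0.00398) = 0.280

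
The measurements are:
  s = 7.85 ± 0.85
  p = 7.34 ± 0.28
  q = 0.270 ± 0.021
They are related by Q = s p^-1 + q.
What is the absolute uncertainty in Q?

0.125

Let w = s·p^-1 = 1.07. δw/w = √((1·δs/s)² + (-1·δp/p)²) = √(0.0117 + 0.00146) = 0.115, so δw = 0.123.
Q = w + q: δQ = √(δw² + δq²) = √(0.0151 + 0.000441) = 0.125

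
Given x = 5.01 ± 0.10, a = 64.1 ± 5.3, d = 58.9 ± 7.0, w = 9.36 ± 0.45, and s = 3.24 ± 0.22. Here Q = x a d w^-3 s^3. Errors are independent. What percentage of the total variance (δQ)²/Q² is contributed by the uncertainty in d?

(δQ/Q)² = (1·δx/x)² + (1·δa/a)² + (1·δd/d)² + (-3·δw/w)² + (3·δs/s)²
  x term: (1×0.0200)² = 0.000398
  a term: (1×0.0827)² = 0.00684
  d term: (1×0.119)² = 0.0141
  w term: (-3×0.0481)² = 0.0208
  s term: (3×0.0679)² = 0.0415
Total = 0.0837. Share from d = 0.0141/0.0837 = 0.169.

16.9%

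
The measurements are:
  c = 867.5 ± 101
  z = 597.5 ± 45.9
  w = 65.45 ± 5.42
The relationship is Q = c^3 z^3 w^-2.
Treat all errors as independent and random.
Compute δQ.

1.46e+13

Q is a product of powers, so relative uncertainties combine in quadrature:
  (3·δc/c)² = (3×0.116)² = 0.122;  (3·δz/z)² = (3×0.0768)² = 0.0531;  (-2·δw/w)² = (-2×0.0828)² = 0.0274
δQ/Q = √(0.203) = 0.450
Q = 3.251e+13, so δQ = 0.450 × 3.251e+13 = 1.46e+13.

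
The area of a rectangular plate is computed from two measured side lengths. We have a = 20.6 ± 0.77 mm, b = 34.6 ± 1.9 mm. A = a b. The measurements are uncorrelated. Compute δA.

47.3 mm^2

A is a product of powers, so relative uncertainties combine in quadrature:
  (1·δa/a)² = (1×0.0374)² = 0.00140;  (1·δb/b)² = (1×0.0549)² = 0.00302
δA/A = √(0.00441) = 0.0664
A = 713 mm^2, so δA = 0.0664 × 713 = 47.3 mm^2.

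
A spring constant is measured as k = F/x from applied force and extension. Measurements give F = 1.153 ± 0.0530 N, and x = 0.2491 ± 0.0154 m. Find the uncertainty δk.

k is a product of powers, so relative uncertainties combine in quadrature:
  (1·δF/F)² = (1×0.0460)² = 0.00211;  (-1·δx/x)² = (-1×0.0618)² = 0.00382
δk/k = √(0.00593) = 0.0770
k = 4.629 N/m, so δk = 0.0770 × 4.629 = 0.357 N/m.

0.357 N/m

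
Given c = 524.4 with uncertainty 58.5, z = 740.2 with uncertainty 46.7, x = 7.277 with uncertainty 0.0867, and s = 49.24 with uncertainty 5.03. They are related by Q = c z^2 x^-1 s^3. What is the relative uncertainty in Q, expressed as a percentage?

Products/powers → add relative errors in quadrature, weighted by exponent:
  (1·δc/c)² = (1×0.112)² = 0.0124;  (2·δz/z)² = (2×0.0631)² = 0.0159;  (-1·δx/x)² = (-1×0.0119)² = 0.000142;  (3·δs/s)² = (3×0.102)² = 0.0939
δQ/Q = √(0.122) = 0.350

35.0%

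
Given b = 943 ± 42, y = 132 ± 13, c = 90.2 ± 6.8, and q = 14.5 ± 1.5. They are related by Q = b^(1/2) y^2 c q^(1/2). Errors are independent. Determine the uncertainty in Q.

4.01e+07

Products/powers → add relative errors in quadrature, weighted by exponent:
  (½·δb/b)² = (0.5×0.0445)² = 0.000496;  (2·δy/y)² = (2×0.0985)² = 0.0388;  (1·δc/c)² = (1×0.0754)² = 0.00568;  (½·δq/q)² = (0.5×0.103)² = 0.00268
δQ/Q = √(0.0477) = 0.218
Q = 1.84e+08, so δQ = 0.218 × 1.84e+08 = 4.01e+07.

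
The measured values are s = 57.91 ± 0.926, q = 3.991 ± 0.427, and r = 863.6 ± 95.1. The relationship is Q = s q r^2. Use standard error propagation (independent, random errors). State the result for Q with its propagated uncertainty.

(1.724 ± 0.423) × 10^8

Products/powers → add relative errors in quadrature, weighted by exponent:
  (1·δs/s)² = (1×0.0160)² = 0.000256;  (1·δq/q)² = (1×0.107)² = 0.0114;  (2·δr/r)² = (2×0.110)² = 0.0485
δQ/Q = √(0.0602) = 0.245
Q = 1.724e+08, so δQ = 0.245 × 1.724e+08 = 4.23e+07.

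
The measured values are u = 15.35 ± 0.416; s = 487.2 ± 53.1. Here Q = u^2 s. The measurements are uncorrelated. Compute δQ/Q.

Q is a product of powers, so relative uncertainties combine in quadrature:
  (2·δu/u)² = (2×0.0271)² = 0.00294;  (1·δs/s)² = (1×0.109)² = 0.0119
δQ/Q = √(0.0148) = 0.122

0.122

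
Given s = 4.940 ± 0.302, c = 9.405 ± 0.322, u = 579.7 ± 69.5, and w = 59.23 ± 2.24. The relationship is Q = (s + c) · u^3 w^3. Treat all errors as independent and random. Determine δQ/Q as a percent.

37.8%

Let h = s + c = 14.34. δh = √(δs² + δc²) = √(0.0912 + 0.104) = 0.441, so δh/h = 0.0308.
Q is then a monomial in h, u, w:
δQ/Q = √((δh/h)² + (3·δu/u)² + (3·δw/w)²) = √(0.000947 + 0.129 + 0.0129) = 0.378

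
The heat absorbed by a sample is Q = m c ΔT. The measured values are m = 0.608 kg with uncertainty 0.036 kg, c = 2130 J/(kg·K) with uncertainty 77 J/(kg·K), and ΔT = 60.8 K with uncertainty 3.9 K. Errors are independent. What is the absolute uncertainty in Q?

Each factor contributes (exponent × relative error)² to (δQ/Q)²:
  (1·δm/m)² = (1×0.0592)² = 0.00351;  (1·δc/c)² = (1×0.0362)² = 0.00131;  (1·δΔT/ΔT)² = (1×0.0641)² = 0.00411
δQ/Q = √(0.00893) = 0.0945
Q = 78700 J, so δQ = 0.0945 × 78700 = 7440 J.

7440 J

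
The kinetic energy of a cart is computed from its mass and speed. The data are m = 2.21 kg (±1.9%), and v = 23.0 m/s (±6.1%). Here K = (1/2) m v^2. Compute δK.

72.2 J

For a monomial K ∝ m, v^2, fractional errors add in quadrature:
  (1·δm/m)² = (1×0.0190)² = 0.000361;  (2·δv/v)² = (2×0.0610)² = 0.0149
δK/K = √(0.0152) = 0.123
K = 585 J, so δK = 0.123 × 585 = 72.2 J.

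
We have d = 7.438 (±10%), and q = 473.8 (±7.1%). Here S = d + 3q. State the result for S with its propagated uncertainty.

S is a linear combination, so absolute uncertainties add in quadrature:
  (δd)² = 0.553;  (3·δq)² = 10200
δS = √(10200) = 101
S = 1429.

1429 ± 101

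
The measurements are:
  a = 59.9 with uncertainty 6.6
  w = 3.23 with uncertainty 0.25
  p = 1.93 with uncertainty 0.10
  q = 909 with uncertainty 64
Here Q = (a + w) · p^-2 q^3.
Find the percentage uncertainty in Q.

25.7%

Let u = a + w = 63.1. δu = √(δa² + δw²) = √(43.6 + 0.0625) = 6.60, so δu/u = 0.105.
Q is then a monomial in u, p, q:
δQ/Q = √((δu/u)² + (-2·δp/p)² + (3·δq/q)²) = √(0.0109 + 0.0107 + 0.0446) = 0.257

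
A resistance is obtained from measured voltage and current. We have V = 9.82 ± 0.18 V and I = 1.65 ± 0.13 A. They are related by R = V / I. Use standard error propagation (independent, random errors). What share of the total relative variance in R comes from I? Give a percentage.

(δR/R)² = (1·δV/V)² + (-1·δI/I)²
  V term: (1×0.0183)² = 0.000336
  I term: (-1×0.0788)² = 0.00621
Total = 0.00654. Share from I = 0.00621/0.00654 = 0.949.

94.9%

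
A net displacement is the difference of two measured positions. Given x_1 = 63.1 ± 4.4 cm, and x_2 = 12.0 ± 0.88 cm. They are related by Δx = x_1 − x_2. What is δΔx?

Sums and differences: (δΔx)² = Σ (cᵢ δxᵢ)².
  (δx_1)² = 19.4;  (δx_2)² = 0.774
δΔx = √(20.1) = 4.49 cm

4.49 cm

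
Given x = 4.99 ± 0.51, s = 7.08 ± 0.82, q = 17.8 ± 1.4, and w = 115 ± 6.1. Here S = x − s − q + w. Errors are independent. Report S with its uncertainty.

Absolute uncertainties add in quadrature for a linear combination:
  (δx)² = 0.260;  (δs)² = 0.672;  (δq)² = 1.96;  (δw)² = 37.2
δS = √(40.1) = 6.33
S = 95.1.

95.1 ± 6.33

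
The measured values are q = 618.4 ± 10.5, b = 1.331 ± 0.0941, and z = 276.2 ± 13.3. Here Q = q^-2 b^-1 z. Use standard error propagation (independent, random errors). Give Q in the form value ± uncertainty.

(5.426 ± 0.499) × 10^-4

Since Q is a product/quotient, work with relative uncertainties:
  (-2·δq/q)² = (-2×0.0170)² = 0.00115;  (-1·δb/b)² = (-1×0.0707)² = 0.00500;  (1·δz/z)² = (1×0.0482)² = 0.00232
δQ/Q = √(0.00847) = 0.0920
Q = 0.0005426, so δQ = 0.0920 × 0.0005426 = 4.99e-05.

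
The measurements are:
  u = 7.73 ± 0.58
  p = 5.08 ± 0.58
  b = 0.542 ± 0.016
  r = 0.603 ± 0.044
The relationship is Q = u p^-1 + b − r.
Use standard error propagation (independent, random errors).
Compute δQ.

0.213

Let w = u·p^-1 = 1.52. δw/w = √((1·δu/u)² + (-1·δp/p)²) = √(0.00563 + 0.0130) = 0.137, so δw = 0.208.
Q = w + b − r: δQ = √(δw² + δb² + δr²) = √(0.0432 + 0.000256 + 0.00194) = 0.213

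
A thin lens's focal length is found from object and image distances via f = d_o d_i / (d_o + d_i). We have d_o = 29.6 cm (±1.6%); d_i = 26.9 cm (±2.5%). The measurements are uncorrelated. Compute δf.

∂f/∂d_o = (d_i/(d_o+d_i))² = 0.227;  ∂f/∂d_i = (d_o/(d_o+d_i))² = 0.274
δf = √((∂f/∂d_o · δd_o)² + (∂f/∂d_i · δd_i)²) = √(0.0115 + 0.0341) = 0.214 cm

0.214 cm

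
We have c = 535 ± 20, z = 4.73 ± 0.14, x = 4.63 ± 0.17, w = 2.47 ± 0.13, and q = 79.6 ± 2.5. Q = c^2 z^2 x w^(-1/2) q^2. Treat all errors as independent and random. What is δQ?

1.47e+10

Since Q is a product/quotient, work with relative uncertainties:
  (2·δc/c)² = (2×0.0374)² = 0.00559;  (2·δz/z)² = (2×0.0296)² = 0.00350;  (1·δx/x)² = (1×0.0367)² = 0.00135;  (−½·δw/w)² = (-0.5×0.0526)² = 0.000693;  (2·δq/q)² = (2×0.0314)² = 0.00395
δQ/Q = √(0.0151) = 0.123
Q = 1.2e+11, so δQ = 0.123 × 1.2e+11 = 1.47e+10.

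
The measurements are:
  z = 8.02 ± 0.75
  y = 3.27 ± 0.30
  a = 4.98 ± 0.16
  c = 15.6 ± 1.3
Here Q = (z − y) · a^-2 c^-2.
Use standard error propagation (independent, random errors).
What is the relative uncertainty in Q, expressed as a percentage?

Let u = z − y = 4.75. δu = √(δz² + δy²) = √(0.562 + 0.0900) = 0.808, so δu/u = 0.170.
Q is then a monomial in u, a, c:
δQ/Q = √((δu/u)² + (-2·δa/a)² + (-2·δc/c)²) = √(0.0289 + 0.00413 + 0.0278) = 0.247

24.7%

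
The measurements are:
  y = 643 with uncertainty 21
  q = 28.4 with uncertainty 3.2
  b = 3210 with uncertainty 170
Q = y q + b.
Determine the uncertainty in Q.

2150

Let p = y·q = 18300. δp/p = √((1·δy/y)² + (1·δq/q)²) = √(0.00107 + 0.0127) = 0.117, so δp = 2140.
Q = p + b: δQ = √(δp² + δb²) = √(4.59e+06 + 28900) = 2150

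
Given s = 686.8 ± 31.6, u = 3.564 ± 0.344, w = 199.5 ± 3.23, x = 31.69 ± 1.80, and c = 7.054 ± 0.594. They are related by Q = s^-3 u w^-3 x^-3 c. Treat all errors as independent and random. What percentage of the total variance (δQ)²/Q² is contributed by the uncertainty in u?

13.9%

(δQ/Q)² = (-3·δs/s)² + (1·δu/u)² + (-3·δw/w)² + (-3·δx/x)² + (1·δc/c)²
  s term: (-3×0.0460)² = 0.0191
  u term: (1×0.0965)² = 0.00932
  w term: (-3×0.0162)² = 0.00236
  x term: (-3×0.0568)² = 0.0290
  c term: (1×0.0842)² = 0.00709
Total = 0.0669. Share from u = 0.00932/0.0669 = 0.139.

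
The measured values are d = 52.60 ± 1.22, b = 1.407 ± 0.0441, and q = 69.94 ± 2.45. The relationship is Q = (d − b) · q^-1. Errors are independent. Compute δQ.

Let u = d − b = 51.19. δu = √(δd² + δb²) = √(1.49 + 0.00194) = 1.22, so δu/u = 0.0238.
Q is then a monomial in u, q:
δQ/Q = √((δu/u)² + (-1·δq/q)²) = √(0.000569 + 0.00123) = 0.0424
Q = 0.7320, so δQ = 0.0424 × 0.7320 = 0.0310.

0.0310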